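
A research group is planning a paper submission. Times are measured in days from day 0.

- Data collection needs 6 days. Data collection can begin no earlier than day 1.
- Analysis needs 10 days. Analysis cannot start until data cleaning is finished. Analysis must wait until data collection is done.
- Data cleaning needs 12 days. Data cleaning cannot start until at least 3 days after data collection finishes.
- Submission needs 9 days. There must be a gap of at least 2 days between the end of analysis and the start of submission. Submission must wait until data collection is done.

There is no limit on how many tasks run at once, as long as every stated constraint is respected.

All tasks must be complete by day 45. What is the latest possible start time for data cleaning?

12

To finish by day 45, submission (duration 9) must start no later than day 36.
Since submission (must start by day 36, minus 2-day gap → day 34) depends on it, analysis must finish by day 34. Backing off its 10-day duration gives a latest start of day 24.
Since analysis (must start by day 24) depends on it, data cleaning must finish by day 24. Backing off its 12-day duration gives a latest start of day 12.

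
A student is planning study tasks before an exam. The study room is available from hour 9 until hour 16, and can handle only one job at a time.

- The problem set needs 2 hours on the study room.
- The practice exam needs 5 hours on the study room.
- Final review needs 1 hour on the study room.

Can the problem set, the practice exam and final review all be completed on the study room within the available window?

No

The study room window is 16 − 9 = 7 hours.
Running back to back, the jobs need 2 + 5 + 1 = 8 hours on the study room.
Since 8 > 7, they cannot all fit.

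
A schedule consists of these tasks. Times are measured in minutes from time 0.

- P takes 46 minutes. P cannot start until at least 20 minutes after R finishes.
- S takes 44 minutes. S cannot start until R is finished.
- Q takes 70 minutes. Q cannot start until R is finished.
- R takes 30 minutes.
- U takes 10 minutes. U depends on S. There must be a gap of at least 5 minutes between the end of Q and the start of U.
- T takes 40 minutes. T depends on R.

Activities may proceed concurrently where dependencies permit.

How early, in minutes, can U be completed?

R can start immediately at minute 0; it finishes at minute 30.
S waits on R (finishes minute 30), so it starts at minute 30 and finishes at 30 + 44 = minute 74.
Q waits on R (finishes minute 30), so it starts at minute 30 and finishes at 30 + 70 = minute 100.
U has to wait for S (finishes minute 74); Q (finishes minute 100, plus 5-minute gap → minute 105). The latest of these is minute 105, so U runs minute 105 to 105 + 10 = minute 115.

115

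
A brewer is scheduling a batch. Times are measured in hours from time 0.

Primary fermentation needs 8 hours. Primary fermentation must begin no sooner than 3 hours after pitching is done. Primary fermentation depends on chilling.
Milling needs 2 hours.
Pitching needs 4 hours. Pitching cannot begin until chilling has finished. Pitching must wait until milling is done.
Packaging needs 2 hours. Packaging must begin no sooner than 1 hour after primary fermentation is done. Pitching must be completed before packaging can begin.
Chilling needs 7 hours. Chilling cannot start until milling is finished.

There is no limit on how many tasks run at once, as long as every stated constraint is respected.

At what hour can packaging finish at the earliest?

27

Milling can start immediately at hour 0; it finishes at hour 2.
Chilling waits on milling (finishes hour 2), so it starts at hour 2 and finishes at 2 + 7 = hour 9.
Pitching cannot start until chilling (finishes hour 9); milling (finishes hour 2). The controlling bound is hour 9, so pitching finishes at 9 + 4 = hour 13.
For primary fermentation: pitching (finishes hour 13, plus 3-hour gap → hour 16); chilling (finishes hour 9). Taking the maximum gives a start of hour 16, and it finishes at 16 + 8 = hour 24.
Packaging needs all of primary fermentation (finishes hour 24, plus 1-hour gap → hour 25); pitching (finishes hour 13). That puts its earliest start at hour 25; it finishes at 25 + 2 = hour 27.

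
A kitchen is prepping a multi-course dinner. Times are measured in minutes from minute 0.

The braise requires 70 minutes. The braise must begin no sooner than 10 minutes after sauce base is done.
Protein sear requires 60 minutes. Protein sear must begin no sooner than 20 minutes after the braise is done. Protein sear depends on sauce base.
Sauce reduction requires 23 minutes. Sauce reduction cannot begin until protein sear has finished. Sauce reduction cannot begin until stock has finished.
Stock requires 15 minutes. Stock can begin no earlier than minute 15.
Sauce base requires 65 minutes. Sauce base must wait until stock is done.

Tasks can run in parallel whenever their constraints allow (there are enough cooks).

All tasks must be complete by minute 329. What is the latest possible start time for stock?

Nothing follows sauce reduction; the deadline of minute 329 is its only limit. It must start by 329 − 23 = minute 306.
Protein sear feeds into sauce reduction (must start by minute 306); so protein sear must finish by minute 306 and therefore start by minute 246.
Since protein sear (must start by minute 246, minus 20-minute gap → minute 226) depends on it, the braise must finish by minute 226. Backing off its 70-minute duration gives a latest start of minute 156.
Sauce base has several dependents: the braise (must start by minute 156, minus 10-minute gap → minute 146); protein sear (must start by minute 246). The earliest of those limits is minute 146, so sauce base must start by 146 − 65 = minute 81.
For stock: sauce base (must start by minute 81); sauce reduction (must start by minute 306). The most restrictive is minute 81; with a 15-minute duration, stock must start by minute 66.

66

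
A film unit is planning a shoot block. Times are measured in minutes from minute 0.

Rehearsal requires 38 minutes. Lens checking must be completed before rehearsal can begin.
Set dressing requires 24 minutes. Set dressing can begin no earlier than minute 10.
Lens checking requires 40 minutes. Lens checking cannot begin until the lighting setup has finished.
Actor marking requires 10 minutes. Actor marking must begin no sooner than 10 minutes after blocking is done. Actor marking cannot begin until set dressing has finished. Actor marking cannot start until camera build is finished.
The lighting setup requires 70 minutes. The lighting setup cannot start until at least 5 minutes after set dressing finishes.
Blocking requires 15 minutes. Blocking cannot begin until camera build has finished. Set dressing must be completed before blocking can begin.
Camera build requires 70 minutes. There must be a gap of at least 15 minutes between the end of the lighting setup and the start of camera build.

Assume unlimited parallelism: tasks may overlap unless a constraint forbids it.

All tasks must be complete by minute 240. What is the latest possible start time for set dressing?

21

Actor marking has no dependents, so it just needs to finish by minute 240. Starting by 240 − 10 = minute 230 achieves that.
Blocking must finish before actor marking (must start by minute 230, minus 10-minute gap → minute 220). With a 15-minute duration, blocking must start by 220 − 15 = minute 205.
For camera build: blocking (must start by minute 205); actor marking (must start by minute 230). The most restrictive is minute 205; with a 70-minute duration, camera build must start by minute 135.
Rehearsal must finish by minute 240; it takes 38 minutes, so it must start by 240 − 38 = minute 202.
Lens checking feeds into rehearsal (must start by minute 202); so lens checking must finish by minute 202 and therefore start by minute 162.
For the lighting setup: camera build (must start by minute 135, minus 15-minute gap → minute 120); lens checking (must start by minute 162). The most restrictive is minute 120; with a 70-minute duration, the lighting setup must start by minute 50.
For set dressing: the lighting setup (must start by minute 50, minus 5-minute gap → minute 45); blocking (must start by minute 205); actor marking (must start by minute 230). The most restrictive is minute 45; with a 24-minute duration, set dressing must start by minute 21.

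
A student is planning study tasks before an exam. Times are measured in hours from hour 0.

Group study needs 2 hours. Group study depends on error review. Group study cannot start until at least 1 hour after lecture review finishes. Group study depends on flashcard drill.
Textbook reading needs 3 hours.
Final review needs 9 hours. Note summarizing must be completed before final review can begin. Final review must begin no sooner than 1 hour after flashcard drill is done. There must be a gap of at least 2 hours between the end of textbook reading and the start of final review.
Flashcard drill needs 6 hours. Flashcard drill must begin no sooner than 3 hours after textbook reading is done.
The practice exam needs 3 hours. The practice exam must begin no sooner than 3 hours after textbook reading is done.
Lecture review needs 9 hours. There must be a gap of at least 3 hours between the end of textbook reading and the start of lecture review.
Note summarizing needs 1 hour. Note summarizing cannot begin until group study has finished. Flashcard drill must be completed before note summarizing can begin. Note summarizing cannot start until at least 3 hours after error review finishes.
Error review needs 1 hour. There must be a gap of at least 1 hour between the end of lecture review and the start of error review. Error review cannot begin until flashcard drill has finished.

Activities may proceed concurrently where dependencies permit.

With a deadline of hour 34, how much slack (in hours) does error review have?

Nothing blocks textbook reading, so it runs from hour 0 to hour 3.
Flashcard drill cannot begin until textbook reading (finishes hour 3, plus 3-hour gap → hour 6). It runs from hour 6 to 6 + 6 = hour 12.
Lecture review cannot begin until textbook reading (finishes hour 3, plus 3-hour gap → hour 6). It runs from hour 6 to 6 + 9 = hour 15.
For error review: lecture review (finishes hour 15, plus 1-hour gap → hour 16); flashcard drill (finishes hour 12). Taking the maximum gives a start of hour 16, and it finishes at 16 + 1 = hour 17.

Working backward from the deadline:
Final review must finish by hour 34; it takes 9 hours, so it must start by 34 − 9 = hour 25.
Note summarizing must finish before final review (must start by hour 25). With a 1-hour duration, note summarizing must start by 25 − 1 = hour 24.
Group study has to be done before note summarizing (must start by hour 24). That means finishing by hour 24, i.e. starting by 24 − 2 = hour 22.
For error review: group study (must start by hour 22); note summarizing (must start by hour 24, minus 3-hour gap → hour 21). The most restrictive is hour 21; with a 1-hour duration, error review must start by hour 20.
So error review can start as early as hour 16 and as late as hour 20, giving 20 − 16 = 4 hours of slack.

4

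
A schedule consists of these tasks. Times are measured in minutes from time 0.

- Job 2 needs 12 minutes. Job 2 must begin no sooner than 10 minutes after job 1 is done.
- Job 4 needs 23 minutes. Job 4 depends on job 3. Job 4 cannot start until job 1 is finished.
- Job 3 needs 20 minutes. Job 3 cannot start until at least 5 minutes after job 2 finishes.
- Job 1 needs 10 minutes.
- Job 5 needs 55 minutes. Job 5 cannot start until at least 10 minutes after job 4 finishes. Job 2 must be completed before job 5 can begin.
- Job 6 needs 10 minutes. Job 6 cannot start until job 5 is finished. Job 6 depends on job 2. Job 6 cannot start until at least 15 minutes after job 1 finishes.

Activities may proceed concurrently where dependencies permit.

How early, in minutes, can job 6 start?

145

Nothing blocks job 1, so it runs from minute 0 to minute 10.
Job 2 waits on job 1 (finishes minute 10, plus 10-minute gap → minute 20), so it starts at minute 20 and finishes at 20 + 12 = minute 32.
Job 3 waits on job 2 (finishes minute 32, plus 5-minute gap → minute 37), so it starts at minute 37 and finishes at 37 + 20 = minute 57.
Job 4 has to wait for job 3 (finishes minute 57); job 1 (finishes minute 10). The latest of these is minute 57, so job 4 runs minute 57 to 57 + 23 = minute 80.
Job 5 cannot start until job 4 (finishes minute 80, plus 10-minute gap → minute 90); job 2 (finishes minute 32). The controlling bound is minute 90, so job 5 finishes at 90 + 55 = minute 145.
Job 6 waits on job 5 (finishes minute 145); job 2 (finishes minute 32); job 1 (finishes minute 10, plus 15-minute gap → minute 25). The latest of these is minute 145, which is the earliest job 6 can start.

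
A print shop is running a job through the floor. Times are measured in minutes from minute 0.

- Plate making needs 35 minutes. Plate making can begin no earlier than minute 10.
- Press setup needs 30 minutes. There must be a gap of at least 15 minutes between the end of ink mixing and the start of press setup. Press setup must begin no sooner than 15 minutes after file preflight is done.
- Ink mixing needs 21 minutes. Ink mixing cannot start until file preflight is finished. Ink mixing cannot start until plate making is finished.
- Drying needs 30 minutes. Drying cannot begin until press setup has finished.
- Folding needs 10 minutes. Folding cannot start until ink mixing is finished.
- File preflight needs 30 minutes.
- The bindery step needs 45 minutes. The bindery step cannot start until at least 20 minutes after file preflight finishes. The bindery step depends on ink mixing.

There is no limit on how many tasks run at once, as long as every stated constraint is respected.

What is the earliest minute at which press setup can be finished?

Plate making waits on its own release at minute 10, so it starts at minute 10 and finishes at 10 + 35 = minute 45.
File preflight has no prerequisites, so it starts at minute 0 and finishes at minute 30.
Ink mixing needs all of file preflight (finishes minute 30); plate making (finishes minute 45). That puts its earliest start at minute 45; it finishes at 45 + 21 = minute 66.
Press setup has to wait for ink mixing (finishes minute 66, plus 15-minute gap → minute 81); file preflight (finishes minute 30, plus 15-minute gap → minute 45). The latest of these is minute 81, so press setup runs minute 81 to 81 + 30 = minute 111.

111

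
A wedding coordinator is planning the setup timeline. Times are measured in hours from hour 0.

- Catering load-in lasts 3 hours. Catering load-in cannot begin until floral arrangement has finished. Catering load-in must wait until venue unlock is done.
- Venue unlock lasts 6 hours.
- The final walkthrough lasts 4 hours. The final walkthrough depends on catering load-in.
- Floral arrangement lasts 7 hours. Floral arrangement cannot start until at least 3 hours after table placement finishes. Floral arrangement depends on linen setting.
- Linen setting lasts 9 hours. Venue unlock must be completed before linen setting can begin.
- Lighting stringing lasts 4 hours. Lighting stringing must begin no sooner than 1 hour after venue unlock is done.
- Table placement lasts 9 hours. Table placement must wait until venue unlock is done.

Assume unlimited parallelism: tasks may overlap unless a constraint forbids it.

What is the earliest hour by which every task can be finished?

32

Nothing blocks venue unlock, so it runs from hour 0 to hour 6.
Lighting stringing cannot begin until venue unlock (finishes hour 6, plus 1-hour gap → hour 7). It runs from hour 7 to 7 + 4 = hour 11.
Linen setting cannot begin until venue unlock (finishes hour 6). It runs from hour 6 to 6 + 9 = hour 15.
Table placement cannot begin until venue unlock (finishes hour 6). It runs from hour 6 to 6 + 9 = hour 15.
Floral arrangement needs all of table placement (finishes hour 15, plus 3-hour gap → hour 18); linen setting (finishes hour 15). That puts its earliest start at hour 18; it finishes at 18 + 7 = hour 25.
Catering load-in cannot start until floral arrangement (finishes hour 25); venue unlock (finishes hour 6). The controlling bound is hour 25, so catering load-in finishes at 25 + 3 = hour 28.
After catering load-in (finishes hour 28), the final walkthrough can start at hour 28 and finishes at hour 32.
All tasks are finished once the last one completes. Finish times: Venue unlock at 6, Table placement at 15, Linen setting at 15, Floral arrangement at 25, Lighting stringing at 11, Catering load-in at 28, The final walkthrough at 32. The latest is hour 32.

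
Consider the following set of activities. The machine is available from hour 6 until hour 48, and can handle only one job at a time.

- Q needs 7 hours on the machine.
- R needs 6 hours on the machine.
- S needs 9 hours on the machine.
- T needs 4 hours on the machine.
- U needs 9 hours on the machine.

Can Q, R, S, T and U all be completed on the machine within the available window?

Yes

The machine window is 48 − 6 = 42 hours.
Running back to back, the jobs need 7 + 6 + 9 + 4 + 9 = 35 hours on the machine.
Since 35 ≤ 42, they fit within the window.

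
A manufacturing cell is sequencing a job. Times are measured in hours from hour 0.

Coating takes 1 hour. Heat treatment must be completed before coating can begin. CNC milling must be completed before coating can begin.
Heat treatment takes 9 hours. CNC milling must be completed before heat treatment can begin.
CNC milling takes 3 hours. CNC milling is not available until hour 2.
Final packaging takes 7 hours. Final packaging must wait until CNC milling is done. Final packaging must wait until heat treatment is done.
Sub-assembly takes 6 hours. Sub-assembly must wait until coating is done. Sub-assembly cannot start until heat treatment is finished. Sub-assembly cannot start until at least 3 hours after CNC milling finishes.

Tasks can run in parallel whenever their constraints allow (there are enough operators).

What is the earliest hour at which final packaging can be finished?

21

After its own release at hour 2, CNC milling can start at hour 2 and finishes at hour 5.
Heat treatment waits on CNC milling (finishes hour 5), so it starts at hour 5 and finishes at 5 + 9 = hour 14.
Final packaging has to wait for CNC milling (finishes hour 5); heat treatment (finishes hour 14). The latest of these is hour 14, so final packaging runs hour 14 to 14 + 7 = hour 21.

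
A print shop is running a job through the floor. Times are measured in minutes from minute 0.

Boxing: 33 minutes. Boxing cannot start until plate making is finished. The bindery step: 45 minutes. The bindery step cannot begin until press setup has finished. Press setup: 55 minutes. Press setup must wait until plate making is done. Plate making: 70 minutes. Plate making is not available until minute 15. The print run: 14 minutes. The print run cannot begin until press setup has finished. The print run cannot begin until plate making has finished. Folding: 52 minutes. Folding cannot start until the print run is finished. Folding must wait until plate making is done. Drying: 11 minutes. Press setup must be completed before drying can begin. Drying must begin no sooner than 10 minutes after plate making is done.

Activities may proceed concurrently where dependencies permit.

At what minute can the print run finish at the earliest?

Plate making waits on its own release at minute 15, so it starts at minute 15 and finishes at 15 + 70 = minute 85.
Press setup cannot begin until plate making (finishes minute 85). It runs from minute 85 to 85 + 55 = minute 140.
For the print run: press setup (finishes minute 140); plate making (finishes minute 85). Taking the maximum gives a start of minute 140, and it finishes at 140 + 14 = minute 154.

154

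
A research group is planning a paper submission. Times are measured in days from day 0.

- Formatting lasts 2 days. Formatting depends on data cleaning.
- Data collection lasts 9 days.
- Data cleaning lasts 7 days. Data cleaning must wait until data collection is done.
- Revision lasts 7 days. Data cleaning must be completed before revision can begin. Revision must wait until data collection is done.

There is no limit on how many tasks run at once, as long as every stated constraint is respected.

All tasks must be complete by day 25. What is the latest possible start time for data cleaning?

To finish by day 25, revision (duration 7) must start no later than day 18.
Formatting has no dependents, so it just needs to finish by day 25. Starting by 25 − 2 = day 23 achieves that.
For data cleaning: revision (must start by day 18); formatting (must start by day 23). The most restrictive is day 18; with a 7-day duration, data cleaning must start by day 11.

11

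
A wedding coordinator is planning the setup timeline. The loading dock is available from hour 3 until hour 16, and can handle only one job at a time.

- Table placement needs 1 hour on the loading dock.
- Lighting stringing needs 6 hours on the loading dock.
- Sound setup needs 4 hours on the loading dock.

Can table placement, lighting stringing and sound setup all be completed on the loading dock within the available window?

Yes

The loading dock window is 16 − 3 = 13 hours.
Running back to back, the jobs need 1 + 6 + 4 = 11 hours on the loading dock.
Since 11 ≤ 13, they fit within the window.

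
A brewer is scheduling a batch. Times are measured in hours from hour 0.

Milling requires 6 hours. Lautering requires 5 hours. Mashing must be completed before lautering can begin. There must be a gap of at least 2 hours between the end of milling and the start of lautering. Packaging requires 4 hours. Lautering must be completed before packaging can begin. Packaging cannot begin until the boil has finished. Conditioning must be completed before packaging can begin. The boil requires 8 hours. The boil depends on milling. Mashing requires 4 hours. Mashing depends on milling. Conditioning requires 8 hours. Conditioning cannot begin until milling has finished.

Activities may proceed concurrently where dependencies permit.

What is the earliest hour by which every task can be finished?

19

Milling has no prerequisites, so it starts at hour 0 and finishes at hour 6.
After milling (finishes hour 6), conditioning can start at hour 6 and finishes at hour 14.
After milling (finishes hour 6), the boil can start at hour 6 and finishes at hour 14.
After milling (finishes hour 6), mashing can start at hour 6 and finishes at hour 10.
Lautering needs all of mashing (finishes hour 10); milling (finishes hour 6, plus 2-hour gap → hour 8). That puts its earliest start at hour 10; it finishes at 10 + 5 = hour 15.
Packaging has to wait for lautering (finishes hour 15); the boil (finishes hour 14); conditioning (finishes hour 14). The latest of these is hour 15, so packaging runs hour 15 to 15 + 4 = hour 19.
All tasks are finished once the last one completes. Finish times: Milling at 6, Mashing at 10, Lautering at 15, The boil at 14, Conditioning at 14, Packaging at 19. The latest is hour 19.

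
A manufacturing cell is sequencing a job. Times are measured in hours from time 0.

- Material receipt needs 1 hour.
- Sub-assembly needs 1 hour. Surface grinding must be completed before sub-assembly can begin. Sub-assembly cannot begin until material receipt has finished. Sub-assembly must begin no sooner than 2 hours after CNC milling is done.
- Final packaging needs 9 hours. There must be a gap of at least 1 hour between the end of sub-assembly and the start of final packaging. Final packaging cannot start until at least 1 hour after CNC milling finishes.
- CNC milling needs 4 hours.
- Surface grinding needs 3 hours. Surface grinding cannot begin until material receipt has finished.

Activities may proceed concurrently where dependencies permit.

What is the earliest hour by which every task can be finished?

17

CNC milling has no prerequisites, so it starts at hour 0 and finishes at hour 4.
Material receipt can start immediately at hour 0; it finishes at hour 1.
After material receipt (finishes hour 1), surface grinding can start at hour 1 and finishes at hour 4.
Sub-assembly has to wait for surface grinding (finishes hour 4); material receipt (finishes hour 1); CNC milling (finishes hour 4, plus 2-hour gap → hour 6). The latest of these is hour 6, so sub-assembly runs hour 6 to 6 + 1 = hour 7.
Final packaging needs all of sub-assembly (finishes hour 7, plus 1-hour gap → hour 8); CNC milling (finishes hour 4, plus 1-hour gap → hour 5). That puts its earliest start at hour 8; it finishes at 8 + 9 = hour 17.
All tasks are finished once the last one completes. Finish times: Material receipt at 1, CNC milling at 4, Surface grinding at 4, Sub-assembly at 7, Final packaging at 17. The latest is hour 17.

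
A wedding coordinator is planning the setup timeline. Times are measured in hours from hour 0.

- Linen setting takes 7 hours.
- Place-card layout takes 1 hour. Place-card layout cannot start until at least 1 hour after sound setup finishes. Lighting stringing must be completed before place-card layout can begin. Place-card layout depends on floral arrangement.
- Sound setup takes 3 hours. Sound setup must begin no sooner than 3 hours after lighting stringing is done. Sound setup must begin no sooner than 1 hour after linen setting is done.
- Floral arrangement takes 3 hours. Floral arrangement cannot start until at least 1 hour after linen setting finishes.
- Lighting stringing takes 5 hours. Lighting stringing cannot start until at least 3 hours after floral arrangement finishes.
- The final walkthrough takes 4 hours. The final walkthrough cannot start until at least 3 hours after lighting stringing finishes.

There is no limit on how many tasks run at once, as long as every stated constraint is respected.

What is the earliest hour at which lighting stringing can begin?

Nothing blocks linen setting, so it runs from hour 0 to hour 7.
After linen setting (finishes hour 7, plus 1-hour gap → hour 8), floral arrangement can start at hour 8 and finishes at hour 11.
Lighting stringing waits on floral arrangement (finishes hour 11, plus 3-hour gap → hour 14), so the earliest it can start is hour 14.

14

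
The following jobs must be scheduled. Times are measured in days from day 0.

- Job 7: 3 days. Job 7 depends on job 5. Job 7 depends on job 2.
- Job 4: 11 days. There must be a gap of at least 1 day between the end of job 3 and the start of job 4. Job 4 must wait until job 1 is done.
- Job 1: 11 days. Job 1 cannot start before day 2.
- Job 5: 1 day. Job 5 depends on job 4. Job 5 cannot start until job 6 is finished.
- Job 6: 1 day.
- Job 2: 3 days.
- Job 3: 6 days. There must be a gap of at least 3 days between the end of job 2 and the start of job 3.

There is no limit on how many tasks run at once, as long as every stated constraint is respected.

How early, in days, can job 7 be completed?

28

Nothing blocks job 6, so it runs from day 0 to day 1.
Job 2 has no prerequisites, so it starts at day 0 and finishes at day 3.
After job 2 (finishes day 3, plus 3-day gap → day 6), job 3 can start at day 6 and finishes at day 12.
Job 1 cannot begin until its own release at day 2. It runs from day 2 to 2 + 11 = day 13.
Job 4 needs all of job 3 (finishes day 12, plus 1-day gap → day 13); job 1 (finishes day 13). That puts its earliest start at day 13; it finishes at 13 + 11 = day 24.
For job 5: job 4 (finishes day 24); job 6 (finishes day 1). Taking the maximum gives a start of day 24, and it finishes at 24 + 1 = day 25.
Job 7 cannot start until job 5 (finishes day 25); job 2 (finishes day 3). The controlling bound is day 25, so job 7 finishes at 25 + 3 = day 28.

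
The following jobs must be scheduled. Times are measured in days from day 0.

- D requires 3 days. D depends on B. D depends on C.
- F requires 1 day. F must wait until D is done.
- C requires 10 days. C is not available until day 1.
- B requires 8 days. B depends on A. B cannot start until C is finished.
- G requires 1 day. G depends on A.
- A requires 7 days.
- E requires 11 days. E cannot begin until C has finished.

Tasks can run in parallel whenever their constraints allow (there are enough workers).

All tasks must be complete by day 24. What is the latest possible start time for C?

2

F must finish by day 24; it takes 1 day, so it must start by 24 − 1 = day 23.
Since F (must start by day 23) depends on it, D must finish by day 23. Backing off its 3-day duration gives a latest start of day 20.
B must finish before D (must start by day 20). With an 8-day duration, B must start by 20 − 8 = day 12.
Nothing follows E; the deadline of day 24 is its only limit. It must start by 24 − 11 = day 13.
For C: B (must start by day 12); D (must start by day 20); E (must start by day 13). The most restrictive is day 12; with a 10-day duration, C must start by day 2.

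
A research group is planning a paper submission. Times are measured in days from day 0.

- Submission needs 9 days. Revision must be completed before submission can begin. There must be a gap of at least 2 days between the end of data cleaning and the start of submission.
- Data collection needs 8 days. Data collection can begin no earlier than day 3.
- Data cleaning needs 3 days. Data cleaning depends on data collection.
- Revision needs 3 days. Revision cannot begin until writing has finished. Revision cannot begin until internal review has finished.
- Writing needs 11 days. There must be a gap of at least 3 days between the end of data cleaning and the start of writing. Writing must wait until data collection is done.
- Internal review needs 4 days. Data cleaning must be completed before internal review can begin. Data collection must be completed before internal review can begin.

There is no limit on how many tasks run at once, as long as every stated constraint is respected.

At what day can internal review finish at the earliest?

18

Data collection cannot begin until its own release at day 3. It runs from day 3 to 3 + 8 = day 11.
After data collection (finishes day 11), data cleaning can start at day 11 and finishes at day 14.
For internal review: data cleaning (finishes day 14); data collection (finishes day 11). Taking the maximum gives a start of day 14, and it finishes at 14 + 4 = day 18.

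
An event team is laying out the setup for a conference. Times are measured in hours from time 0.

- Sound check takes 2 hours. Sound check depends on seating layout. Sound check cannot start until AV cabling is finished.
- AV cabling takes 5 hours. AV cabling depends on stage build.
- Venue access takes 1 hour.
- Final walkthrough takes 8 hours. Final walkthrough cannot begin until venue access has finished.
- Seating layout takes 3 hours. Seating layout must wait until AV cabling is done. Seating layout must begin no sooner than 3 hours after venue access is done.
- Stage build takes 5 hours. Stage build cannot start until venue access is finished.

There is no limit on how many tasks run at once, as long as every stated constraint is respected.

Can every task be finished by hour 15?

No

Venue access can start immediately at hour 0; it finishes at hour 1.
Final walkthrough cannot begin until venue access (finishes hour 1). It runs from hour 1 to 1 + 8 = hour 9.
After venue access (finishes hour 1), stage build can start at hour 1 and finishes at hour 6.
AV cabling cannot begin until stage build (finishes hour 6). It runs from hour 6 to 6 + 5 = hour 11.
Seating layout cannot start until AV cabling (finishes hour 11); venue access (finishes hour 1, plus 3-hour gap → hour 4). The controlling bound is hour 11, so seating layout finishes at 11 + 3 = hour 14.
For sound check: seating layout (finishes hour 14); AV cabling (finishes hour 11). Taking the maximum gives a start of hour 14, and it finishes at 14 + 2 = hour 16.
The earliest everything can be done is hour 16, which is after the deadline of 15, so it is not possible.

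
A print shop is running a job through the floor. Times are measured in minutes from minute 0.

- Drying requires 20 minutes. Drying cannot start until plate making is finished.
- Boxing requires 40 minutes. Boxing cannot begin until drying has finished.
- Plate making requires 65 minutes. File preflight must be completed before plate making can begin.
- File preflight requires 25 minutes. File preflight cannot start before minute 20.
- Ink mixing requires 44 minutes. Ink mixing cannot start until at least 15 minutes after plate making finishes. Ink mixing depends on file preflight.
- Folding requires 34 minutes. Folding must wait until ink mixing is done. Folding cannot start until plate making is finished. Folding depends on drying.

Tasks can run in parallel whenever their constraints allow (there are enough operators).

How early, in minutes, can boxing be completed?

170

File preflight cannot begin until its own release at minute 20. It runs from minute 20 to 20 + 25 = minute 45.
Plate making waits on file preflight (finishes minute 45), so it starts at minute 45 and finishes at 45 + 65 = minute 110.
Drying cannot begin until plate making (finishes minute 110). It runs from minute 110 to 110 + 20 = minute 130.
Boxing waits on drying (finishes minute 130), so it starts at minute 130 and finishes at 130 + 40 = minute 170.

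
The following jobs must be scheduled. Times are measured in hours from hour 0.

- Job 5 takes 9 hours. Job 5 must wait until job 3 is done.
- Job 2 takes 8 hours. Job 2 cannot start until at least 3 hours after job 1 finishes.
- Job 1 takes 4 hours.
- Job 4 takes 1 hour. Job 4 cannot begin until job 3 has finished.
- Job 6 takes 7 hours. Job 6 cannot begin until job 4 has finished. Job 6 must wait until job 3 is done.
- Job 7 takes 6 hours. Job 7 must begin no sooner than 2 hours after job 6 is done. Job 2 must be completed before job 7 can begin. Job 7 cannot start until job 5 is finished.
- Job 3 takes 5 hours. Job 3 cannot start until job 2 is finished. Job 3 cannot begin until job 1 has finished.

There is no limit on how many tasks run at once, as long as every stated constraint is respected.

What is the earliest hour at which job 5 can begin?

20

Job 1 has no prerequisites, so it starts at hour 0 and finishes at hour 4.
After job 1 (finishes hour 4, plus 3-hour gap → hour 7), job 2 can start at hour 7 and finishes at hour 15.
Job 3 needs all of job 2 (finishes hour 15); job 1 (finishes hour 4). That puts its earliest start at hour 15; it finishes at 15 + 5 = hour 20.
Job 5 waits on job 3 (finishes hour 20), so the earliest it can start is hour 20.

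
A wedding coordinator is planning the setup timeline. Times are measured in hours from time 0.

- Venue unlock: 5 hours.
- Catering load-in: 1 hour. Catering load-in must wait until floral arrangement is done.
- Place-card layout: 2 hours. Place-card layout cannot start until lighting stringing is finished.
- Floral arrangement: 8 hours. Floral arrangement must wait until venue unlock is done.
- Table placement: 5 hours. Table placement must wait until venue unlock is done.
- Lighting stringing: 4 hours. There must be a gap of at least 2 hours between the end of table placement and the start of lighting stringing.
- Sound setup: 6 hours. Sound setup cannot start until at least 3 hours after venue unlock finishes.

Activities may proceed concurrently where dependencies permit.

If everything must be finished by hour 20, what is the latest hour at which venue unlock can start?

2

Place-card layout has no dependents, so it just needs to finish by hour 20. Starting by 20 − 2 = hour 18 achieves that.
Lighting stringing must finish before place-card layout (must start by hour 18). With a 4-hour duration, lighting stringing must start by 18 − 4 = hour 14.
Table placement must finish before lighting stringing (must start by hour 14, minus 2-hour gap → hour 12). With a 5-hour duration, table placement must start by 12 − 5 = hour 7.
To finish by hour 20, catering load-in (duration 1) must start no later than hour 19.
Floral arrangement must finish before catering load-in (must start by hour 19). With an 8-hour duration, floral arrangement must start by 19 − 8 = hour 11.
Sound setup must finish by hour 20; it takes 6 hours, so it must start by 20 − 6 = hour 14.
Venue unlock feeds table placement (must start by hour 7); floral arrangement (must start by hour 11); sound setup (must start by hour 14, minus 3-hour gap → hour 11). Taking the minimum, venue unlock must finish by hour 7 and start by 7 − 5 = hour 2.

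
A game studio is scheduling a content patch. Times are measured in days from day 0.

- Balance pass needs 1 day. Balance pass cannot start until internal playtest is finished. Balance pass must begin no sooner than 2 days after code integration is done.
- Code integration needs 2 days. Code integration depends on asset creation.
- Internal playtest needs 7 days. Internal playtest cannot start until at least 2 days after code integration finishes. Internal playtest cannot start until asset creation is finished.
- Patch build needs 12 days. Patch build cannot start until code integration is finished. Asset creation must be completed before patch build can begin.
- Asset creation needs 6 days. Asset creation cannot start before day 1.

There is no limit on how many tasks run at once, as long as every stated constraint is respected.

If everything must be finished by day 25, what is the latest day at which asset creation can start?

5

Nothing follows balance pass; the deadline of day 25 is its only limit. It must start by 25 − 1 = day 24.
Internal playtest feeds into balance pass (must start by day 24); so internal playtest must finish by day 24 and therefore start by day 17.
Nothing follows patch build; the deadline of day 25 is its only limit. It must start by 25 − 12 = day 13.
Code integration feeds internal playtest (must start by day 17, minus 2-day gap → day 15); balance pass (must start by day 24, minus 2-day gap → day 22); patch build (must start by day 13). Taking the minimum, code integration must finish by day 13 and start by 13 − 2 = day 11.
Asset creation must finish in time for code integration (must start by day 11); internal playtest (must start by day 17); patch build (must start by day 13). The tightest is day 11, so asset creation must start by 11 − 6 = day 5.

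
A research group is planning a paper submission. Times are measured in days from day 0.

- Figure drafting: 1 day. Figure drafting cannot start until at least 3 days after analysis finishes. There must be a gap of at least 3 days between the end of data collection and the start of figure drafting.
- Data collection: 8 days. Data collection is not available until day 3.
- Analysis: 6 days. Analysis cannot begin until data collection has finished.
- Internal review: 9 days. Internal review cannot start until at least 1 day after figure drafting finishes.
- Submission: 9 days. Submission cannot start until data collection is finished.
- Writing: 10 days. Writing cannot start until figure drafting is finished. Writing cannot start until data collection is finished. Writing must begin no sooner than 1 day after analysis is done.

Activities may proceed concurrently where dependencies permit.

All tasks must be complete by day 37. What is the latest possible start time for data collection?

9

To finish by day 37, writing (duration 10) must start no later than day 27.
Nothing follows internal review; the deadline of day 37 is its only limit. It must start by 37 − 9 = day 28.
Figure drafting feeds writing (must start by day 27); internal review (must start by day 28, minus 1-day gap → day 27). Taking the minimum, figure drafting must finish by day 27 and start by 27 − 1 = day 26.
For analysis: figure drafting (must start by day 26, minus 3-day gap → day 23); writing (must start by day 27, minus 1-day gap → day 26). The most restrictive is day 23; with a 6-day duration, analysis must start by day 17.
Nothing follows submission; the deadline of day 37 is its only limit. It must start by 37 − 9 = day 28.
Data collection must finish in time for analysis (must start by day 17); figure drafting (must start by day 26, minus 3-day gap → day 23); writing (must start by day 27); submission (must start by day 28). The tightest is day 17, so data collection must start by 17 − 8 = day 9.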